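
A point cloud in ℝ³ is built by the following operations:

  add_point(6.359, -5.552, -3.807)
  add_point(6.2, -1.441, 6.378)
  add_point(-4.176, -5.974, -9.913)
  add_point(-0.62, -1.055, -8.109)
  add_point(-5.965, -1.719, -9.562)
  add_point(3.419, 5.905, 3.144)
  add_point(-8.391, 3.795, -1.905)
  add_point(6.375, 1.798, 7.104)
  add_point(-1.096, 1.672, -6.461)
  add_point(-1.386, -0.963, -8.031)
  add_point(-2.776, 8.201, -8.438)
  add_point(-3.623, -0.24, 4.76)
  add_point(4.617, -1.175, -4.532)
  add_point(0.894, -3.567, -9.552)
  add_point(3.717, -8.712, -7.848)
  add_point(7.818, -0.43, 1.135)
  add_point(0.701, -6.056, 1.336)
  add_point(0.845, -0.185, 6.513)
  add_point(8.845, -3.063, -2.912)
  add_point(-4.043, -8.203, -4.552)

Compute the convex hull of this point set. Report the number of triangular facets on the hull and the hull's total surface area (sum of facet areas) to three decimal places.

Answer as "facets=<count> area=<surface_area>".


facets=28 area=792.723

Extreme-point indices: [0, 1, 2, 4, 5, 6, 7, 10, 11, 13, 14, 15, 16, 17, 18, 19] — 16 of 20 on the boundary.

Area of each hull facet:
  f1: (p5, p10, p6) → 59.2547
  f2: (p5, p10, p18) → 80.3119
  f3: (p4, p10, p6) → 42.8310
  f4: (p13, p10, p18) → 63.6921
  f5: (p13, p4, p2) → 13.0008
  f6: (p13, p4, p10) → 37.1820
  f7: (p14, p13, p18) → 27.5926
  f8: (p14, p13, p2) → 17.1368
  f9: (p11, p5, p6) → 43.3078
  f10: (p1, p14, p16) → 38.6392
  f11: (p19, p14, p2) → 23.2686
  f12: (p19, p14, p16) → 32.1774
  f13: (p19, p11, p16) → 30.9118
  f14: (p19, p11, p6) → 53.6671
  f15: (p19, p4, p6) → 40.9864
  f16: (p19, p4, p2) → 12.8573
  f17: (p7, p1, p18) → 15.2222
  f18: (p0, p14, p18) → 5.3130
  f19: (p0, p1, p18) → 17.5403
  f20: (p0, p1, p14) → 16.8129
  f21: (p17, p11, p16) → 18.1056
  f22: (p17, p1, p16) → 21.2254
  f23: (p17, p7, p1) → 9.0006
  f24: (p17, p11, p5) → 17.5603
  f25: (p17, p7, p5) → 18.2223
  f26: (p15, p5, p18) → 13.1106
  f27: (p15, p7, p18) → 3.4371
  f28: (p15, p7, p5) → 20.3559
Σ area = 792.723

Euler characteristic 16−42+28 = 2 ✓


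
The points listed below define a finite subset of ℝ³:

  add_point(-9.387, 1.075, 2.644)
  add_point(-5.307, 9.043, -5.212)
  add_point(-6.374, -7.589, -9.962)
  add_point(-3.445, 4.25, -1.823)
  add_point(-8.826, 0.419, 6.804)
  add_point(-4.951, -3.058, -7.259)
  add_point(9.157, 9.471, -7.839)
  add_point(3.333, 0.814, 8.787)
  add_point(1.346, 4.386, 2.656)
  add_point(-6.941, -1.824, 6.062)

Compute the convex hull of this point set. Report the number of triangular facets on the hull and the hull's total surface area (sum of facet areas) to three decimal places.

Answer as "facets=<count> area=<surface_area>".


Extreme-point indices: [0, 1, 2, 4, 6, 7, 8, 9] — 8 of 10 on the boundary.

Facet areas (half cross-product norm):
  f1: (p7, p2, p6) → 203.5078
  f2: (p1, p2, p0) → 90.4008
  f3: (p1, p2, p6) → 127.3344
  f4: (p9, p7, p2) → 89.4531
  f5: (p4, p1, p0) → 17.9708
  f6: (p4, p1, p7) → 93.0281
  f7: (p4, p9, p7) → 15.5326
  f8: (p4, p2, p0) → 24.2706
  f9: (p4, p9, p2) → 22.2588
  f10: (p8, p7, p6) → 39.4011
  f11: (p8, p1, p6) → 74.5688
  f12: (p8, p1, p7) → 14.5223
Σ area = 812.249

Euler: V−E+F = 8−18+12 = 2.

facets=12 area=812.249


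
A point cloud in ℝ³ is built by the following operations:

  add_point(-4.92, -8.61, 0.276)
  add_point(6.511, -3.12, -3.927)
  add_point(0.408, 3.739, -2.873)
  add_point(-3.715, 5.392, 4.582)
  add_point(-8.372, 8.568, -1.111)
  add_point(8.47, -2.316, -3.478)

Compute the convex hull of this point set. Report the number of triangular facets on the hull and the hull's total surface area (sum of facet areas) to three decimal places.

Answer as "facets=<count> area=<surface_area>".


Points on the hull: [0, 1, 2, 3, 4, 5] (6 of 6).

Facet areas (half cross-product norm):
  f1: (p3, p0, p4) → 58.4409
  f2: (p3, p0, p5) → 103.1721
  f3: (p1, p0, p4) → 113.4161
  f4: (p1, p0, p5) → 7.3358
  f5: (p2, p1, p4) → 15.7860
  f6: (p2, p1, p5) → 9.5467
  f7: (p2, p3, p4) → 33.5783
  f8: (p2, p3, p5) → 36.7507
Σ area = 378.027

Euler characteristic 6−12+8 = 2 ✓

facets=8 area=378.027


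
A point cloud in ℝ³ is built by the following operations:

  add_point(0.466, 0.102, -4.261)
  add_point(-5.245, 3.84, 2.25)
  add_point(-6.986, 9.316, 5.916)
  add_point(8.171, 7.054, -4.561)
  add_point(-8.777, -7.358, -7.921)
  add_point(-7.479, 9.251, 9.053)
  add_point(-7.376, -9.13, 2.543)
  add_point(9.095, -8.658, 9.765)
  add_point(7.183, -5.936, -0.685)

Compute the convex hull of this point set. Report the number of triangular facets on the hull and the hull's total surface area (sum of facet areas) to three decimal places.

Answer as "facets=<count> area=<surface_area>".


Extreme-point indices: [2, 3, 4, 5, 6, 7, 8] — 7 of 9 on the boundary.

Facet areas (half cross-product norm):
  f1: (p6, p7, p4) → 82.9541
  f2: (p3, p2, p4) → 186.2162
  f3: (p5, p2, p4) → 27.6192
  f4: (p5, p6, p4) → 102.8623
  f5: (p5, p6, p7) → 173.3221
  f6: (p5, p3, p7) → 209.6094
  f7: (p5, p3, p2) → 21.5706
  f8: (p8, p7, p4) → 81.7279
  f9: (p8, p3, p4) → 119.4417
  f10: (p8, p3, p7) → 64.7032
Σ area = 1070.027

Check V−E+F: 7 − 15 + 10 = 2.

facets=10 area=1070.027


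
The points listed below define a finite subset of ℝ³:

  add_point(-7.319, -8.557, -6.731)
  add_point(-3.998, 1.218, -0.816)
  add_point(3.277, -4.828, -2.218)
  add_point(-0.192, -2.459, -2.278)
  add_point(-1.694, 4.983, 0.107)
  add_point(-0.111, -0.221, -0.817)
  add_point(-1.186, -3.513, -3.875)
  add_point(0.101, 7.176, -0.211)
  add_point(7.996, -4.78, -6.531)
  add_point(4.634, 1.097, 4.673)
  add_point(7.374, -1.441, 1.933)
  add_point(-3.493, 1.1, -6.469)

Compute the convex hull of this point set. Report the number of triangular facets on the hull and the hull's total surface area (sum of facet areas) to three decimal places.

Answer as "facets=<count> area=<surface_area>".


9 of the 12 inputs are extreme points: [0, 1, 2, 4, 7, 8, 9, 10, 11].

Facet areas (half cross-product norm):
  f1: (p11, p8, p0) → 66.7445
  f2: (p11, p7, p8) → 60.8234
  f3: (p10, p9, p0) → 42.7987
  f4: (p10, p7, p8) → 51.7892
  f5: (p10, p9, p7) → 19.5981
  f6: (p1, p9, p0) → 52.9658
  f7: (p1, p11, p0) → 29.4903
  f8: (p2, p8, p0) → 35.5188
  f9: (p2, p10, p0) → 16.3921
  f10: (p2, p10, p8) → 21.5447
  f11: (p4, p9, p7) → 12.4106
  f12: (p4, p1, p9) → 19.5450
  f13: (p4, p11, p7) → 10.0924
  f14: (p4, p1, p11) → 12.6004
Σ area = 452.314

Check V−E+F: 9 − 21 + 14 = 2.

facets=14 area=452.314


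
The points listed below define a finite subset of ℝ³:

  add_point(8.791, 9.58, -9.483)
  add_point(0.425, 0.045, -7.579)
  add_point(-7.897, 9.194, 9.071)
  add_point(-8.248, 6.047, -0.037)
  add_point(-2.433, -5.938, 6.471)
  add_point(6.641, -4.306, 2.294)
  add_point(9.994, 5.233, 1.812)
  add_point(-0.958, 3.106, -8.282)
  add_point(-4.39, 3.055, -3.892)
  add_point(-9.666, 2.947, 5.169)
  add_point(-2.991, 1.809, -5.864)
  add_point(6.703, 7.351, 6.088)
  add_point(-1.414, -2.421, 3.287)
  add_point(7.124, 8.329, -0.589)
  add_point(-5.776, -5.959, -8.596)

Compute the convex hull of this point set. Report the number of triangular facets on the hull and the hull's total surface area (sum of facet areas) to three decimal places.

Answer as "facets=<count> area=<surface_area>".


facets=16 area=1056.048

Points on the hull: [0, 2, 3, 4, 5, 6, 7, 9, 11, 14] (10 of 15).

Area of each hull facet:
  f1: (p4, p14, p9) → 86.2651
  f2: (p2, p4, p9) → 39.4113
  f3: (p5, p4, p14) → 76.3899
  f4: (p5, p0, p6) → 57.7032
  f5: (p5, p0, p14) → 146.9956
  f6: (p11, p2, p4) → 107.8862
  f7: (p11, p5, p6) → 29.1224
  f8: (p11, p5, p4) → 62.0128
  f9: (p11, p0, p6) → 30.5616
  f10: (p11, p2, p0) → 113.4267
  f11: (p3, p2, p0) → 89.0231
  f12: (p3, p14, p9) → 46.1992
  f13: (p3, p2, p9) → 23.5558
  f14: (p7, p0, p14) → 29.6441
  f15: (p7, p3, p14) → 58.4268
  f16: (p7, p3, p0) → 59.4239
Σ area = 1056.048

Check V−E+F: 10 − 24 + 16 = 2.


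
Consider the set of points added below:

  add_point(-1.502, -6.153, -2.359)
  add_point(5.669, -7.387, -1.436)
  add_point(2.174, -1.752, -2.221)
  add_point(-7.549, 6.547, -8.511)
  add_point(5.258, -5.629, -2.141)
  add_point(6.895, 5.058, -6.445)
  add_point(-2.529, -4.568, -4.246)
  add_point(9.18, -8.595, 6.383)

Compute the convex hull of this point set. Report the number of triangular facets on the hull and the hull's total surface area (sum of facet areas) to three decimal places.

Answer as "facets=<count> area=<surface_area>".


facets=8 area=444.657

6 of the 8 inputs are extreme points: [0, 1, 3, 5, 6, 7].

Facet areas (half cross-product norm):
  f1: (p0, p7, p3) → 77.4544
  f2: (p1, p0, p7) → 26.8445
  f3: (p5, p7, p3) → 132.5201
  f4: (p5, p1, p7) → 52.6947
  f5: (p6, p0, p3) → 7.7449
  f6: (p6, p1, p0) → 8.0791
  f7: (p6, p5, p3) → 81.1345
  f8: (p6, p5, p1) → 58.1847
Σ area = 444.657

Check V−E+F: 6 − 12 + 8 = 2.


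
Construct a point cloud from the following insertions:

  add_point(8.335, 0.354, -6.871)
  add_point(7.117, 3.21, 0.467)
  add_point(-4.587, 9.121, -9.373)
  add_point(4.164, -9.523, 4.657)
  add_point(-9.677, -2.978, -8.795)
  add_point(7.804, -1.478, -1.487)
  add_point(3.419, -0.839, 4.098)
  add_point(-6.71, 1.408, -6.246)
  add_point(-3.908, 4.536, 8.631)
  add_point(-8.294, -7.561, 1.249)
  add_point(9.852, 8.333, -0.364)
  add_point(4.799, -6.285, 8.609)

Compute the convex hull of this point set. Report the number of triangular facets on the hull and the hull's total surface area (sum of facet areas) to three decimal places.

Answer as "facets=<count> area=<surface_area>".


facets=14 area=1081.578

Points on the hull: [0, 2, 3, 4, 5, 8, 9, 10, 11] (9 of 12).

Facet areas (half cross-product norm):
  f1: (p2, p8, p4) → 118.0764
  f2: (p2, p8, p10) → 131.7989
  f3: (p0, p3, p4) → 138.4802
  f4: (p0, p2, p4) → 101.7734
  f5: (p0, p2, p10) → 80.5088
  f6: (p9, p3, p4) → 66.0943
  f7: (p9, p8, p4) → 81.5944
  f8: (p11, p8, p10) → 110.3239
  f9: (p11, p9, p3) → 32.7792
  f10: (p11, p9, p8) → 91.9603
  f11: (p5, p0, p3) → 18.0301
  f12: (p5, p11, p3) → 27.6164
  f13: (p5, p0, p10) → 28.0580
  f14: (p5, p11, p10) → 54.4837
Σ area = 1081.578

Euler characteristic 9−21+14 = 2 ✓


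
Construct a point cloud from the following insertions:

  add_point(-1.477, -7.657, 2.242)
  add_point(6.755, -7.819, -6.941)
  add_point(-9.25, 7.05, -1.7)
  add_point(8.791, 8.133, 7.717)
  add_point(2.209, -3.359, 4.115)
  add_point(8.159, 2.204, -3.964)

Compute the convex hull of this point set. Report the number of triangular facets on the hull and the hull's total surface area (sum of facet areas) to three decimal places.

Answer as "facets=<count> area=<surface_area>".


Hull vertices (6/6): indices [0, 1, 2, 3, 4, 5].

Facet areas (half cross-product norm):
  f1: (p0, p3, p2) → 154.3727
  f2: (p0, p1, p2) → 104.3401
  f3: (p5, p3, p2) → 117.3642
  f4: (p5, p1, p2) → 94.8176
  f5: (p5, p1, p3) → 50.2511
  f6: (p4, p1, p3) → 82.0428
  f7: (p4, p0, p3) → 7.6712
  f8: (p4, p0, p1) → 36.2477
Σ area = 647.107

Euler characteristic 6−12+8 = 2 ✓

facets=8 area=647.107


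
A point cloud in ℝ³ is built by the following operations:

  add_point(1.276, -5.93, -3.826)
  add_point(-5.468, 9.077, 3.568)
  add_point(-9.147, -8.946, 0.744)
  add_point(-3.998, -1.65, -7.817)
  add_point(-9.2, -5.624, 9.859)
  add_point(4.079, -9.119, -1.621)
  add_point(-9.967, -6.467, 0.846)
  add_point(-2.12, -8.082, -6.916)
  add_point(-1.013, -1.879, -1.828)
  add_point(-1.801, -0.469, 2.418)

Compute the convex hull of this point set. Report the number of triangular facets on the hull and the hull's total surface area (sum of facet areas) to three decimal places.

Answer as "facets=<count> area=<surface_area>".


Hull vertices (9/10): indices [0, 1, 2, 3, 4, 5, 6, 7, 9].

Per-facet area ½‖(b−a)×(c−a)‖:
  f1: (p4, p1, p6) → 71.6505
  f2: (p3, p1, p6) → 86.5189
  f3: (p2, p4, p6) → 11.8099
  f4: (p2, p4, p5) → 64.1724
  f5: (p2, p3, p6) → 14.8002
  f6: (p9, p1, p5) → 19.2298
  f7: (p9, p4, p5) → 63.9215
  f8: (p9, p4, p1) → 59.7742
  f9: (p0, p1, p5) → 35.0042
  f10: (p0, p3, p1) → 61.7496
  f11: (p7, p2, p5) → 42.8485
  f12: (p7, p2, p3) → 35.2586
  f13: (p7, p0, p5) → 11.1673
  f14: (p7, p0, p3) → 16.9807
Σ area = 594.886

Euler characteristic 9−21+14 = 2 ✓

facets=14 area=594.886


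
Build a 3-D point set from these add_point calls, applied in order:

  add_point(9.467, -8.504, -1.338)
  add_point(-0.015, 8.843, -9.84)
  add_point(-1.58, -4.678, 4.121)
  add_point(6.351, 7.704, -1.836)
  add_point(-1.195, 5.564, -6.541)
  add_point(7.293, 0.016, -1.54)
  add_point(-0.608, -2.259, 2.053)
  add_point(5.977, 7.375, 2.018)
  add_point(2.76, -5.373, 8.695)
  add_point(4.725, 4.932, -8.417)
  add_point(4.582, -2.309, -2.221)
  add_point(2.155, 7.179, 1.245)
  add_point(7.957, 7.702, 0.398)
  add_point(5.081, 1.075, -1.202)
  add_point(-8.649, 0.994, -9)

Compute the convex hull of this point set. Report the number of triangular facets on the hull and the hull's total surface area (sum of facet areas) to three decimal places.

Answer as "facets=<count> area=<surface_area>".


facets=14 area=769.846

Extreme-point indices: [0, 1, 2, 7, 8, 9, 11, 12, 14] — 9 of 15 on the boundary.

Per-facet area ½‖(b−a)×(c−a)‖:
  f1: (p11, p1, p14) → 66.7588
  f2: (p9, p0, p14) → 110.7612
  f3: (p9, p1, p14) → 36.6190
  f4: (p2, p0, p14) → 101.9091
  f5: (p2, p8, p0) → 38.8648
  f6: (p2, p11, p14) → 93.8447
  f7: (p2, p11, p8) → 40.3875
  f8: (p12, p9, p1) → 29.6759
  f9: (p12, p9, p0) → 75.1900
  f10: (p12, p8, p0) → 94.2341
  f11: (p7, p11, p1) → 20.6980
  f12: (p7, p12, p1) → 16.7871
  f13: (p7, p11, p8) → 28.3806
  f14: (p7, p12, p8) → 15.7348
Σ area = 769.846

Check V−E+F: 9 − 21 + 14 = 2.


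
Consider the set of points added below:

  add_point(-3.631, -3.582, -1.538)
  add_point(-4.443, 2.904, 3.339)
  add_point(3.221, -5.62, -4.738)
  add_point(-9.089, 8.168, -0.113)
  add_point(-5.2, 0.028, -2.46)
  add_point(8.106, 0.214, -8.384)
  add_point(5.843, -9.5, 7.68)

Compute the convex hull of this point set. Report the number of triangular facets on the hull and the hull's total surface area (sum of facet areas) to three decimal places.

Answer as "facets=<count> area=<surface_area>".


facets=10 area=514.994

Hull vertices (7/7): indices [0, 1, 2, 3, 4, 5, 6].

Area of each hull facet:
  f1: (p2, p6, p5) → 48.7419
  f2: (p2, p0, p6) → 51.5086
  f3: (p1, p5, p3) → 66.0887
  f4: (p1, p6, p5) → 133.8875
  f5: (p1, p0, p3) → 30.1122
  f6: (p1, p0, p6) → 59.0547
  f7: (p4, p5, p3) → 59.8397
  f8: (p4, p0, p3) → 8.7994
  f9: (p4, p2, p5) → 43.0608
  f10: (p4, p2, p0) → 13.9000
Σ area = 514.994

Check V−E+F: 7 − 15 + 10 = 2.


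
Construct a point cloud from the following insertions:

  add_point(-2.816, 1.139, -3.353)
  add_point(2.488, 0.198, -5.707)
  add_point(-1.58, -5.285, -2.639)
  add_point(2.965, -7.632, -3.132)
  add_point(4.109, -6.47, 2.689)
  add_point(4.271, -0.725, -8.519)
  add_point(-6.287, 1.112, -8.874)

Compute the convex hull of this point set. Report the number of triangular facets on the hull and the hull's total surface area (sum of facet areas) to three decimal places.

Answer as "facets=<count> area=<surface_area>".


facets=10 area=236.416

Hull vertices (7/7): indices [0, 1, 2, 3, 4, 5, 6].

Per-facet area ½‖(b−a)×(c−a)‖:
  f1: (p3, p5, p6) → 47.4785
  f2: (p4, p3, p5) → 24.4400
  f3: (p2, p3, p6) → 19.8829
  f4: (p2, p4, p3) → 15.5313
  f5: (p2, p0, p6) → 21.0762
  f6: (p2, p0, p4) → 24.2455
  f7: (p1, p4, p5) → 17.2599
  f8: (p1, p0, p4) → 31.7791
  f9: (p1, p5, p6) → 15.7437
  f10: (p1, p0, p6) → 18.9787
Σ area = 236.416

Check V−E+F: 7 − 15 + 10 = 2.


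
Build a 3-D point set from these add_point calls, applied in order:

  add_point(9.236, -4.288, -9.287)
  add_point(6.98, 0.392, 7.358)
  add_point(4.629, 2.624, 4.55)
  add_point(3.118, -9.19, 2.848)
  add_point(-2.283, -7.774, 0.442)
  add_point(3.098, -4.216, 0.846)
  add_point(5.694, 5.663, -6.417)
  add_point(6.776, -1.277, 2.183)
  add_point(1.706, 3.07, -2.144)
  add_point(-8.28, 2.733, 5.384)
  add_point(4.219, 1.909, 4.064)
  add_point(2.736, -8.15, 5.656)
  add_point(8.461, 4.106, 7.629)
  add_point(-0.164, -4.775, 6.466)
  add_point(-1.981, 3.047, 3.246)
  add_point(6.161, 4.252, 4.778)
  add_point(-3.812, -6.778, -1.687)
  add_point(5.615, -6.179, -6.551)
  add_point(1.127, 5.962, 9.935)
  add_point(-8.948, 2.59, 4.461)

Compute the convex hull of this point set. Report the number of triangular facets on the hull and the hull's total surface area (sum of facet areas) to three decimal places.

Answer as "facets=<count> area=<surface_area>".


Hull vertices (13/20): indices [0, 1, 3, 4, 6, 9, 11, 12, 13, 16, 17, 18, 19].

Facet areas (half cross-product norm):
  f1: (p6, p18, p19) → 99.0014
  f2: (p16, p6, p19) → 98.9340
  f3: (p16, p6, p0) → 80.9151
  f4: (p12, p6, p0) → 78.4515
  f5: (p12, p6, p18) → 56.7588
  f6: (p17, p3, p0) → 14.7401
  f7: (p17, p16, p0) → 9.6073
  f8: (p9, p18, p19) → 3.0792
  f9: (p9, p13, p19) → 5.7910
  f10: (p9, p13, p18) → 53.6454
  f11: (p4, p17, p3) → 30.2150
  f12: (p4, p17, p16) → 14.7951
  f13: (p4, p16, p19) → 17.1598
  f14: (p4, p13, p19) → 40.8237
  f15: (p1, p3, p0) → 81.0399
  f16: (p1, p12, p0) → 33.6862
  f17: (p1, p12, p18) → 15.7592
  f18: (p11, p13, p18) → 18.6565
  f19: (p11, p1, p18) → 38.7814
  f20: (p11, p1, p3) → 13.3268
  f21: (p11, p4, p3) → 9.0342
  f22: (p11, p4, p13) → 15.3277
Σ area = 829.529

Check V−E+F: 13 − 33 + 22 = 2.

facets=22 area=829.529


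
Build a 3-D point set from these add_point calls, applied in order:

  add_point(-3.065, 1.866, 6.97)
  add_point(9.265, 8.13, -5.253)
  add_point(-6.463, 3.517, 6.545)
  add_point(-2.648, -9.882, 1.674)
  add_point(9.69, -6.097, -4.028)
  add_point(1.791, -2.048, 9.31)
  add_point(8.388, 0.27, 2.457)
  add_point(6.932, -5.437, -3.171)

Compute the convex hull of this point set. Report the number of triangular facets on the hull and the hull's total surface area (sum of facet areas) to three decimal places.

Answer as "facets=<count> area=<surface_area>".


facets=12 area=612.283

Extreme-point indices: [0, 1, 2, 3, 4, 5, 6, 7] — 8 of 8 on the boundary.

Per-facet area ½‖(b−a)×(c−a)‖:
  f1: (p3, p1, p2) → 146.4033
  f2: (p3, p5, p2) → 60.5762
  f3: (p3, p5, p4) → 80.7396
  f4: (p0, p1, p2) → 32.5144
  f5: (p0, p5, p2) → 4.1051
  f6: (p0, p5, p1) → 61.3836
  f7: (p6, p1, p4) → 50.6988
  f8: (p6, p5, p4) → 40.6662
  f9: (p6, p5, p1) → 38.0435
  f10: (p7, p1, p4) → 20.6199
  f11: (p7, p3, p4) → 10.2584
  f12: (p7, p3, p1) → 66.2740
Σ area = 612.283

Check V−E+F: 8 − 18 + 12 = 2.


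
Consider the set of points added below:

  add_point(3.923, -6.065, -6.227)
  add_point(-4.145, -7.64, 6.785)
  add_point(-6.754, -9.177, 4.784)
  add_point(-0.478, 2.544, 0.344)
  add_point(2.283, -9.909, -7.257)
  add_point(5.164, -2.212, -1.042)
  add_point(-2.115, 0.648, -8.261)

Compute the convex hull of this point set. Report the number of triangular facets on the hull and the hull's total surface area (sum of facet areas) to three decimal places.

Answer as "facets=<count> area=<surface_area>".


Points on the hull: [0, 1, 2, 3, 4, 5, 6] (7 of 7).

Per-facet area ½‖(b−a)×(c−a)‖:
  f1: (p6, p3, p2) → 62.7477
  f2: (p6, p3, p5) → 33.1316
  f3: (p4, p6, p2) → 84.6931
  f4: (p1, p3, p2) → 22.0104
  f5: (p1, p3, p5) → 46.3390
  f6: (p1, p4, p2) → 27.3410
  f7: (p1, p4, p5) → 67.8870
  f8: (p0, p6, p5) → 30.1878
  f9: (p0, p4, p5) → 8.7949
  f10: (p0, p4, p6) → 18.6838
Σ area = 401.816

Euler: V−E+F = 7−15+10 = 2.

facets=10 area=401.816


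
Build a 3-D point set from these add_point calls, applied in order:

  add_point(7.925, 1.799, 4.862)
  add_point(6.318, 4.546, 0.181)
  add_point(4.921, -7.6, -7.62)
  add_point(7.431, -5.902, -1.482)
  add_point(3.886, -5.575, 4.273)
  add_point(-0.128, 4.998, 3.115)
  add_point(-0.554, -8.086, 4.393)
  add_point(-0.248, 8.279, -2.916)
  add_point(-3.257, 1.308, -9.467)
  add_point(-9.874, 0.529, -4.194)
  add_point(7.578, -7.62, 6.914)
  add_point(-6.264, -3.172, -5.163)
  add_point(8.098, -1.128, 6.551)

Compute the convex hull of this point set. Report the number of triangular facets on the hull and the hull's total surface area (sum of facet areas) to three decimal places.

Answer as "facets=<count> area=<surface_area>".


facets=20 area=758.739

12 of the 13 inputs are extreme points: [0, 1, 2, 3, 5, 6, 7, 8, 9, 10, 11, 12].

Facet areas (half cross-product norm):
  f1: (p8, p7, p9) → 42.3547
  f2: (p5, p7, p9) → 41.8444
  f3: (p6, p5, p9) → 81.0729
  f4: (p6, p5, p12) → 58.4689
  f5: (p11, p8, p9) → 18.1358
  f6: (p11, p2, p8) → 40.5809
  f7: (p11, p6, p9) → 28.3911
  f8: (p11, p6, p2) → 67.9318
  f9: (p0, p5, p12) → 13.2926
  f10: (p0, p5, p7) → 28.2860
  f11: (p1, p8, p7) → 40.3264
  f12: (p1, p2, p8) → 78.5671
  f13: (p1, p0, p7) → 14.9065
  f14: (p10, p6, p12) → 27.6277
  f15: (p10, p6, p2) → 55.8548
  f16: (p3, p10, p12) → 27.0478
  f17: (p3, p10, p2) → 16.1464
  f18: (p3, p0, p12) → 15.8495
  f19: (p3, p1, p2) → 34.1686
  f20: (p3, p1, p0) → 27.8852
Σ area = 758.739

Check V−E+F: 12 − 30 + 20 = 2.


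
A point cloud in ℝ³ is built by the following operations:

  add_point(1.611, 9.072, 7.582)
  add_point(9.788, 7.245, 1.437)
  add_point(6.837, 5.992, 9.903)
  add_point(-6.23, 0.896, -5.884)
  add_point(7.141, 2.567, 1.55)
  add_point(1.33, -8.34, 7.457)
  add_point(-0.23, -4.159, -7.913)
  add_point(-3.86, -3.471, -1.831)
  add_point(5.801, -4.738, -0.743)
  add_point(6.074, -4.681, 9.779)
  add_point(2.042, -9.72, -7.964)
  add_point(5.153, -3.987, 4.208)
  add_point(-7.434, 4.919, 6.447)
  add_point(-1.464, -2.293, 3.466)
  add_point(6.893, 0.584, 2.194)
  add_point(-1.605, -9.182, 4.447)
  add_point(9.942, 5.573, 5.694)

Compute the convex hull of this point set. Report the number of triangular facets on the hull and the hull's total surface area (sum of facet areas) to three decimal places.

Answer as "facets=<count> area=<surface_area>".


Extreme-point indices: [0, 1, 2, 3, 5, 6, 8, 9, 10, 12, 15, 16] — 12 of 17 on the boundary.

Triangle areas on the boundary:
  f1: (p9, p2, p12) → 77.9462
  f2: (p9, p5, p12) → 51.1129
  f3: (p9, p2, p16) → 28.0439
  f4: (p9, p5, p10) → 46.1326
  f5: (p0, p3, p12) → 64.4888
  f6: (p0, p2, p12) → 26.7198
  f7: (p1, p0, p3) → 89.8677
  f8: (p1, p2, p16) → 8.6077
  f9: (p1, p0, p2) → 29.1191
  f10: (p15, p5, p10) → 24.2215
  f11: (p15, p3, p10) → 82.5830
  f12: (p15, p5, p12) → 32.9880
  f13: (p15, p3, p12) → 89.9564
  f14: (p8, p9, p16) → 57.9789
  f15: (p8, p9, p10) → 32.0880
  f16: (p8, p1, p16) → 28.8816
  f17: (p8, p1, p10) → 41.1824
  f18: (p6, p3, p10) → 12.4385
  f19: (p6, p1, p10) → 49.4430
  f20: (p6, p1, p3) → 71.7627
Σ area = 945.563

Euler: V−E+F = 12−30+20 = 2.

facets=20 area=945.563


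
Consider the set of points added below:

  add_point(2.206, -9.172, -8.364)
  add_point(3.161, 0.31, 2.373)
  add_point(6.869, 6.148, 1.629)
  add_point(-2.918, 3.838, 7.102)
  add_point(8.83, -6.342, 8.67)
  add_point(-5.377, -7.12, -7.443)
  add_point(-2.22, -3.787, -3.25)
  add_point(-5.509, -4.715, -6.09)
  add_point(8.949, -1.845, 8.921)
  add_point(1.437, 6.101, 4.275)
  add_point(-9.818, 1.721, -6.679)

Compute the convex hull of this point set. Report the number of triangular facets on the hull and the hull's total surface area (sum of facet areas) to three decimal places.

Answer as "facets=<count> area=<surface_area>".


8 of the 11 inputs are extreme points: [0, 2, 3, 4, 5, 8, 9, 10].

Facet areas (half cross-product norm):
  f1: (p2, p0, p10) → 140.0970
  f2: (p9, p2, p10) → 46.5272
  f3: (p9, p2, p8) → 33.0220
  f4: (p5, p0, p10) → 29.1626
  f5: (p3, p5, p10) → 77.1823
  f6: (p3, p9, p10) → 44.0069
  f7: (p3, p9, p8) → 33.6361
  f8: (p4, p5, p0) → 71.7162
  f9: (p4, p2, p8) → 18.1469
  f10: (p4, p2, p0) → 124.6088
  f11: (p4, p3, p8) → 27.4794
  f12: (p4, p3, p5) → 140.3988
Σ area = 785.984

Check V−E+F: 8 − 18 + 12 = 2.

facets=12 area=785.984


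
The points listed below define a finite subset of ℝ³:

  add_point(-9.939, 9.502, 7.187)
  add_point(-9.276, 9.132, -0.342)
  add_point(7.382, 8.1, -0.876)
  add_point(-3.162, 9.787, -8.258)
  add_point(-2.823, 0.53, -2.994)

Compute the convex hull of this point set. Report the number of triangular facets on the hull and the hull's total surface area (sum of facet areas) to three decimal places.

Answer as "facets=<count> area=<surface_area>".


Hull vertices (5/5): indices [0, 1, 2, 3, 4].

Per-facet area ½‖(b−a)×(c−a)‖:
  f1: (p4, p2, p0) → 98.3292
  f2: (p3, p2, p0) → 107.3545
  f3: (p3, p4, p2) → 62.7686
  f4: (p1, p4, p0) → 39.5980
  f5: (p1, p3, p0) → 20.8110
  f6: (p1, p3, p4) → 48.2713
Σ area = 377.133

Check V−E+F: 5 − 9 + 6 = 2.

facets=6 area=377.133


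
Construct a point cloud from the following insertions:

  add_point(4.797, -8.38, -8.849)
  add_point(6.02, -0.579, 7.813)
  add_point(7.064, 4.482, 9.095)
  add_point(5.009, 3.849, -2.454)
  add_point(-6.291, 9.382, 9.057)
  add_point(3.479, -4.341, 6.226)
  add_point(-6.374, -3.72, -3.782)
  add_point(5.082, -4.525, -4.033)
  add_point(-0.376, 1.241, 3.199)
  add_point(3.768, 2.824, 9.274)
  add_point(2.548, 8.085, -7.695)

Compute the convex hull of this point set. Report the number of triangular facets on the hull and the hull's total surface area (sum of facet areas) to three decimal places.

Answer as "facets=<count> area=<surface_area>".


facets=14 area=841.648

9 of the 11 inputs are extreme points: [0, 1, 2, 3, 4, 5, 6, 9, 10].

Area of each hull facet:
  f1: (p10, p4, p6) → 130.1669
  f2: (p10, p0, p6) → 95.1040
  f3: (p10, p4, p2) → 120.0248
  f4: (p5, p4, p6) → 113.8203
  f5: (p5, p0, p6) → 86.8224
  f6: (p3, p0, p2) → 69.9264
  f7: (p3, p10, p2) → 28.0439
  f8: (p3, p10, p0) → 48.7047
  f9: (p9, p4, p2) → 19.1921
  f10: (p9, p5, p4) → 41.4475
  f11: (p1, p9, p2) → 7.9398
  f12: (p1, p9, p5) → 9.3027
  f13: (p1, p0, p2) → 38.0086
  f14: (p1, p5, p0) → 33.1434
Σ area = 841.648

Euler characteristic 9−21+14 = 2 ✓


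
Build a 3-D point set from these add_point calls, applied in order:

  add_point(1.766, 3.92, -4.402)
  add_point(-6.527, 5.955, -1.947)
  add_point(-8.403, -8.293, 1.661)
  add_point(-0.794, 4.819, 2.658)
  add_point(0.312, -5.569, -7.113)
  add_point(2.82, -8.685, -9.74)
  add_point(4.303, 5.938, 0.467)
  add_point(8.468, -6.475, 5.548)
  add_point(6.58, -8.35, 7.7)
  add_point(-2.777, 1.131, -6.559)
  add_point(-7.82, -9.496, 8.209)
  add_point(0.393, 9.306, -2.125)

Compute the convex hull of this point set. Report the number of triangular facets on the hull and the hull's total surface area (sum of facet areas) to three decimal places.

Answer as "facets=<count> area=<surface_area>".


Hull vertices (11/12): indices [0, 1, 2, 3, 5, 6, 7, 8, 9, 10, 11].

Facet areas (half cross-product norm):
  f1: (p10, p5, p2) → 41.4213
  f2: (p9, p5, p2) → 78.5728
  f3: (p0, p9, p11) → 15.8553
  f4: (p0, p9, p5) → 33.4641
  f5: (p1, p10, p2) → 45.3643
  f6: (p1, p9, p2) → 52.0479
  f7: (p1, p9, p11) → 28.9559
  f8: (p3, p1, p11) → 22.6186
  f9: (p3, p1, p10) → 62.8126
  f10: (p6, p3, p11) → 15.4791
  f11: (p6, p0, p11) → 14.9436
  f12: (p6, p5, p7) → 109.4470
  f13: (p6, p0, p5) → 31.9080
  f14: (p8, p3, p10) → 106.1470
  f15: (p8, p5, p7) → 26.6488
  f16: (p8, p10, p5) → 126.9259
  f17: (p8, p6, p7) → 20.0994
  f18: (p8, p6, p3) → 44.6427
Σ area = 877.354

Euler: V−E+F = 11−27+18 = 2.

facets=18 area=877.354


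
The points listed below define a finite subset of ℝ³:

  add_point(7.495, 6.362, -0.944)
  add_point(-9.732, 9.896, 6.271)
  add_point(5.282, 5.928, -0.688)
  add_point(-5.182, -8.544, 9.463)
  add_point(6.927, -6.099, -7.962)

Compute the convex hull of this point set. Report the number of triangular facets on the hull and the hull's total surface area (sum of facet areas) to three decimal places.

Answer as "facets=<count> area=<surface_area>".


facets=6 area=653.462

Hull vertices (5/5): indices [0, 1, 2, 3, 4].

Per-facet area ½‖(b−a)×(c−a)‖:
  f1: (p3, p0, p1) → 172.8408
  f2: (p4, p3, p1) → 204.4194
  f3: (p4, p3, p0) → 146.8378
  f4: (p2, p0, p1) → 9.7961
  f5: (p2, p4, p1) → 103.5090
  f6: (p2, p4, p0) → 16.0588
Σ area = 653.462

Check V−E+F: 5 − 9 + 6 = 2.


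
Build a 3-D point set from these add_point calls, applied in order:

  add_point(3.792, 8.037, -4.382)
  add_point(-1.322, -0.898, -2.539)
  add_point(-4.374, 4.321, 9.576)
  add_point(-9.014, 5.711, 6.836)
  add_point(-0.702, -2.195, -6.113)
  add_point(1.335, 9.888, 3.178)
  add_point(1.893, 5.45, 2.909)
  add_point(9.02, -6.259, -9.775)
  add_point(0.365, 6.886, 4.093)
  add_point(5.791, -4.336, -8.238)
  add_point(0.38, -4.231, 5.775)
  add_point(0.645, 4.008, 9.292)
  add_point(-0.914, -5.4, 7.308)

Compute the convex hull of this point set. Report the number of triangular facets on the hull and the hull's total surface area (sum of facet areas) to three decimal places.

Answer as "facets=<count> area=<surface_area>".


9 of the 13 inputs are extreme points: [0, 2, 3, 4, 5, 7, 10, 11, 12].

Area of each hull facet:
  f1: (p2, p5, p3) → 28.4402
  f2: (p12, p2, p3) → 26.9780
  f3: (p0, p5, p3) → 42.2250
  f4: (p0, p5, p7) → 52.3464
  f5: (p10, p12, p7) → 12.8679
  f6: (p11, p2, p5) → 21.3672
  f7: (p11, p12, p2) → 24.4352
  f8: (p11, p10, p12) → 10.1491
  f9: (p11, p5, p7) → 93.8162
  f10: (p11, p10, p7) → 72.4086
  f11: (p4, p0, p3) → 92.0904
  f12: (p4, p0, p7) → 63.0411
  f13: (p4, p12, p3) → 92.7760
  f14: (p4, p12, p7) → 74.5672
Σ area = 707.508

Euler characteristic 9−21+14 = 2 ✓

facets=14 area=707.508


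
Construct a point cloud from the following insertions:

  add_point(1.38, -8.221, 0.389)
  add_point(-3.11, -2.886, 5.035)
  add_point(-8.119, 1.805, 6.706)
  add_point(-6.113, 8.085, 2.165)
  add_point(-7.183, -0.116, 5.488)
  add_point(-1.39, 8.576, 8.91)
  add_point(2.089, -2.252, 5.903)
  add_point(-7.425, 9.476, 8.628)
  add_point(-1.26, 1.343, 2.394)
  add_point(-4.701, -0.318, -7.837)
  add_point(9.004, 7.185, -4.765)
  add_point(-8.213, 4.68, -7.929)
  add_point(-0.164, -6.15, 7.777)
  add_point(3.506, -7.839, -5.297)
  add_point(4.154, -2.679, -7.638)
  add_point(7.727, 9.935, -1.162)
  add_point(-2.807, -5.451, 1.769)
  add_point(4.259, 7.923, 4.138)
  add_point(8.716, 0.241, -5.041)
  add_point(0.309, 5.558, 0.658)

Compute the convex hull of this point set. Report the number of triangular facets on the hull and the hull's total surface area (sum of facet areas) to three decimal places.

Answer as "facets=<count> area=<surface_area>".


Points on the hull: [0, 2, 3, 4, 5, 6, 7, 9, 10, 11, 12, 13, 14, 15, 16, 17, 18] (17 of 20).

Facet areas (half cross-product norm):
  f1: (p14, p10, p11) → 81.5528
  f2: (p15, p10, p11) → 41.5952
  f3: (p12, p16, p0) → 17.0214
  f4: (p9, p14, p11) → 17.9870
  f5: (p9, p16, p11) → 29.4092
  f6: (p18, p14, p10) → 17.6636
  f7: (p18, p12, p0) → 45.6575
  f8: (p18, p15, p10) → 13.0748
  f9: (p7, p15, p5) → 33.0094
  f10: (p7, p2, p11) → 59.1219
  f11: (p7, p12, p5) → 44.1066
  f12: (p7, p12, p2) → 36.0282
  f13: (p17, p15, p5) → 11.5727
  f14: (p4, p12, p2) → 8.8557
  f15: (p4, p12, p16) → 25.6290
  f16: (p4, p2, p11) → 17.2963
  f17: (p4, p16, p11) → 55.1065
  f18: (p13, p18, p0) → 28.5506
  f19: (p13, p18, p14) → 16.0543
  f20: (p13, p9, p14) → 25.9096
  f21: (p13, p16, p0) → 13.7544
  f22: (p13, p9, p16) → 49.4037
  f23: (p3, p15, p11) → 77.9216
  f24: (p3, p7, p11) → 14.4665
  f25: (p3, p7, p15) → 44.6769
  f26: (p6, p12, p5) → 24.8274
  f27: (p6, p17, p5) → 38.5347
  f28: (p6, p18, p12) → 22.3691
  f29: (p6, p18, p15) → 67.2163
  f30: (p6, p17, p15) → 29.6767
Σ area = 1008.049

Euler: V−E+F = 17−45+30 = 2.

facets=30 area=1008.049


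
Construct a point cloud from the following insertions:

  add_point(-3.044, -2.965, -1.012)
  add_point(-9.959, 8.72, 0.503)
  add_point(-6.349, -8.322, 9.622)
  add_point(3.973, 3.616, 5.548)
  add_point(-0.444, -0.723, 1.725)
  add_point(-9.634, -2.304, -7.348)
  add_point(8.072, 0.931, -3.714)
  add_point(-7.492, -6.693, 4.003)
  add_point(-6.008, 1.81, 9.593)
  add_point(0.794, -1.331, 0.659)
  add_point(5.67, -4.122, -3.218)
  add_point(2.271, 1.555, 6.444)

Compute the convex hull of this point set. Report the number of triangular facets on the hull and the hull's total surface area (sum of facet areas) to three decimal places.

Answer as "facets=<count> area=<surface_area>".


Hull vertices (9/12): indices [1, 2, 3, 5, 6, 7, 8, 10, 11].

Triangle areas on the boundary:
  f1: (p5, p6, p1) → 120.8093
  f2: (p3, p6, p1) → 81.2190
  f3: (p7, p2, p1) → 41.3148
  f4: (p7, p5, p1) → 81.2130
  f5: (p8, p2, p1) → 50.6275
  f6: (p8, p3, p1) → 65.7870
  f7: (p11, p8, p2) → 44.9168
  f8: (p11, p8, p3) → 9.4276
  f9: (p10, p5, p6) → 42.9531
  f10: (p10, p7, p5) → 88.3061
  f11: (p10, p7, p2) → 42.8958
  f12: (p10, p11, p2) → 78.9583
  f13: (p10, p3, p6) → 29.4241
  f14: (p10, p11, p3) → 16.4495
Σ area = 794.302

Euler characteristic 9−21+14 = 2 ✓

facets=14 area=794.302


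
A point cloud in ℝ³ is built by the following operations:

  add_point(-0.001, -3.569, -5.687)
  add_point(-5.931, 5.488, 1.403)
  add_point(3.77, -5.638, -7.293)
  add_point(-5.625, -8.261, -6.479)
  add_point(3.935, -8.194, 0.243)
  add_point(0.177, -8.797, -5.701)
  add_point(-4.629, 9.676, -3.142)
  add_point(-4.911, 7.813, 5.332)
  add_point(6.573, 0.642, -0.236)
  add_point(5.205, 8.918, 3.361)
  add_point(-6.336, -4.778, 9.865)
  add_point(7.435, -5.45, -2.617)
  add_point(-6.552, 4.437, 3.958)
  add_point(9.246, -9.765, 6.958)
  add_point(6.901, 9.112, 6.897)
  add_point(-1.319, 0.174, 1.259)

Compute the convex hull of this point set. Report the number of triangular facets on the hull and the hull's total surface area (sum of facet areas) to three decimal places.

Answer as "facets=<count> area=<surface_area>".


facets=20 area=1072.776

Extreme-point indices: [2, 3, 5, 6, 7, 8, 9, 10, 11, 12, 13, 14] — 12 of 16 on the boundary.

Triangle areas on the boundary:
  f1: (p14, p10, p13) → 143.9456
  f2: (p3, p10, p12) → 85.7283
  f3: (p3, p10, p13) → 133.6769
  f4: (p7, p10, p12) → 18.7252
  f5: (p7, p14, p10) → 79.5890
  f6: (p11, p2, p13) → 19.0579
  f7: (p11, p14, p13) → 91.7237
  f8: (p5, p2, p13) → 39.0546
  f9: (p5, p3, p13) → 33.3348
  f10: (p5, p3, p2) → 11.8066
  f11: (p6, p7, p14) → 51.8885
  f12: (p6, p3, p2) → 85.3001
  f13: (p6, p3, p12) → 74.1893
  f14: (p6, p7, p12) → 17.1768
  f15: (p8, p11, p2) → 19.0701
  f16: (p8, p11, p14) → 13.0076
  f17: (p9, p6, p14) → 12.1399
  f18: (p9, p8, p14) → 16.8834
  f19: (p9, p6, p2) → 100.5803
  f20: (p9, p8, p2) → 25.8975
Σ area = 1072.776

Euler: V−E+F = 12−30+20 = 2.


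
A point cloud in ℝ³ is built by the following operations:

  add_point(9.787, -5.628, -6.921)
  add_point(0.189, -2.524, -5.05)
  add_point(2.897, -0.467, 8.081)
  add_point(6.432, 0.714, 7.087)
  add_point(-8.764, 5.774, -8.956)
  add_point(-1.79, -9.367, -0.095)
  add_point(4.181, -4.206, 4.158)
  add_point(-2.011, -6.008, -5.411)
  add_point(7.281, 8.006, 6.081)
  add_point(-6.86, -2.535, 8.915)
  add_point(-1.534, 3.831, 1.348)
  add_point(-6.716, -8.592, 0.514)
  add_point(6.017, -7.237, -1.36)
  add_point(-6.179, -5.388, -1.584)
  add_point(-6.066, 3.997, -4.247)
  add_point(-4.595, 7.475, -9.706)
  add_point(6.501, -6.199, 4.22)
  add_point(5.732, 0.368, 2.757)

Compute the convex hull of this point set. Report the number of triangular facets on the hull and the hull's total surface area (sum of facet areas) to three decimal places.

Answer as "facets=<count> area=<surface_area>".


Hull vertices (12/18): indices [0, 2, 3, 4, 5, 7, 8, 9, 11, 12, 15, 16].

Per-facet area ½‖(b−a)×(c−a)‖:
  f1: (p9, p8, p4) → 167.8650
  f2: (p11, p9, p4) → 89.6562
  f3: (p15, p0, p4) → 41.1789
  f4: (p15, p8, p4) → 40.7730
  f5: (p15, p8, p0) → 164.0729
  f6: (p7, p0, p4) → 75.8596
  f7: (p7, p11, p4) → 55.2361
  f8: (p2, p9, p8) → 37.6754
  f9: (p2, p16, p9) → 36.6801
  f10: (p12, p16, p0) → 14.0573
  f11: (p5, p11, p9) → 25.4798
  f12: (p5, p16, p9) → 60.4453
  f13: (p5, p12, p16) → 23.3221
  f14: (p5, p12, p0) → 20.0640
  f15: (p5, p7, p0) → 37.2895
  f16: (p5, p7, p11) → 15.8032
  f17: (p3, p2, p8) → 12.8244
  f18: (p3, p2, p16) → 14.2102
  f19: (p3, p8, p0) → 56.4391
  f20: (p3, p16, p0) → 41.1681
Σ area = 1030.100

Check V−E+F: 12 − 30 + 20 = 2.

facets=20 area=1030.100


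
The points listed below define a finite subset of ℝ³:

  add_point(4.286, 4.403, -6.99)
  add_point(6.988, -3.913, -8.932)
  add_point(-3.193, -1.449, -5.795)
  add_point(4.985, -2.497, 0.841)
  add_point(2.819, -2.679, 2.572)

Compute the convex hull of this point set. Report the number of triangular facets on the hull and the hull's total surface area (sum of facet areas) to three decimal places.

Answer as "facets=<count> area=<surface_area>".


facets=6 area=205.482

Extreme-point indices: [0, 1, 2, 3, 4] — 5 of 5 on the boundary.

Area of each hull facet:
  f1: (p0, p1, p2) → 40.8244
  f2: (p4, p1, p2) → 53.4543
  f3: (p4, p0, p2) → 47.6760
  f4: (p3, p0, p1) → 41.3443
  f5: (p3, p4, p1) → 9.2601
  f6: (p3, p4, p0) → 12.9233
Σ area = 205.482

Euler characteristic 5−9+6 = 2 ✓


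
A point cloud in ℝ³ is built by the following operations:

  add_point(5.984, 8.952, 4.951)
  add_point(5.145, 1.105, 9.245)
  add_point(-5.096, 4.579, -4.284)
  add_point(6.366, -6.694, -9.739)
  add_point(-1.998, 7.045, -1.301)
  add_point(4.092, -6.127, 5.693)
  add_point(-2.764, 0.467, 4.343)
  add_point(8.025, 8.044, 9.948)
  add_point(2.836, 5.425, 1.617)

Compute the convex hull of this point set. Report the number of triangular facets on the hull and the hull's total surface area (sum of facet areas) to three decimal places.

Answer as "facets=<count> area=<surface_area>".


facets=12 area=636.976

Points on the hull: [0, 1, 2, 3, 4, 5, 6, 7] (8 of 9).

Triangle areas on the boundary:
  f1: (p0, p3, p7) → 50.9680
  f2: (p5, p3, p7) → 115.0148
  f3: (p4, p0, p7) → 16.5161
  f4: (p4, p3, p2) → 41.8634
  f5: (p4, p0, p3) → 93.4966
  f6: (p6, p4, p2) → 21.5504
  f7: (p6, p4, p7) → 60.9047
  f8: (p6, p3, p2) → 82.4832
  f9: (p6, p5, p3) → 74.9793
  f10: (p1, p5, p7) → 12.8023
  f11: (p1, p6, p7) → 31.6762
  f12: (p1, p6, p5) → 34.7213
Σ area = 636.976

Euler: V−E+F = 8−18+12 = 2.


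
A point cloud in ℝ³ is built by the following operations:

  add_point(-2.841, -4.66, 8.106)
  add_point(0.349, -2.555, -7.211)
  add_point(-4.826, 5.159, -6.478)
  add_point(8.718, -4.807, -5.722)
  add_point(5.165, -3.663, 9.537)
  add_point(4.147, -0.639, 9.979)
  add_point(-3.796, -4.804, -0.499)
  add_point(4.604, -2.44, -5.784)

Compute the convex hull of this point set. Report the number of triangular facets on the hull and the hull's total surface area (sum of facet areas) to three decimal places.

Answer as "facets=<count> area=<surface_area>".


facets=10 area=510.020

7 of the 8 inputs are extreme points: [0, 1, 2, 3, 4, 5, 6].

Triangle areas on the boundary:
  f1: (p1, p3, p2) → 28.1203
  f2: (p5, p3, p2) → 134.4462
  f3: (p0, p5, p2) → 73.2180
  f4: (p6, p1, p2) → 37.9506
  f5: (p6, p0, p2) → 43.5936
  f6: (p6, p1, p3) → 34.7062
  f7: (p6, p0, p3) → 56.3439
  f8: (p4, p5, p3) → 24.3389
  f9: (p4, p0, p3) → 64.2994
  f10: (p4, p0, p5) → 13.0035
Σ area = 510.020

Euler characteristic 7−15+10 = 2 ✓


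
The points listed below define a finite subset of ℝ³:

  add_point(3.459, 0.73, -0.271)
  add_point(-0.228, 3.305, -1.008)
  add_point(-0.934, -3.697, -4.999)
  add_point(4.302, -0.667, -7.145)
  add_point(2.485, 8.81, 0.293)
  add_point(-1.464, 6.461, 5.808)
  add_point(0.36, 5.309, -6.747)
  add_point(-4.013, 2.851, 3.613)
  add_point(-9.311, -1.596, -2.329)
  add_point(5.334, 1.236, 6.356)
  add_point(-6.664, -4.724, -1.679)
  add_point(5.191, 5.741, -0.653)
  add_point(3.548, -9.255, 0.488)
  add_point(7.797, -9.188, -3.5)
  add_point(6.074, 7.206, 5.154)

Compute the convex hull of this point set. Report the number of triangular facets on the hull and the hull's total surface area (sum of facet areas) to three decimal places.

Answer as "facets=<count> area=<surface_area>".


Points on the hull: [2, 3, 4, 5, 6, 7, 8, 9, 10, 11, 12, 13, 14] (13 of 15).

Triangle areas on the boundary:
  f1: (p6, p4, p8) → 51.1763
  f2: (p12, p9, p13) → 34.5957
  f3: (p5, p4, p8) → 49.7596
  f4: (p2, p6, p8) → 41.8413
  f5: (p11, p6, p4) → 16.0784
  f6: (p10, p12, p13) → 28.3375
  f7: (p10, p2, p8) → 13.0104
  f8: (p10, p2, p13) → 28.8320
  f9: (p14, p5, p4) → 20.8853
  f10: (p14, p5, p9) → 22.6852
  f11: (p14, p11, p4) → 12.1300
  f12: (p14, p9, p13) → 37.4667
  f13: (p14, p11, p13) → 43.0415
  f14: (p3, p11, p13) → 43.2041
  f15: (p3, p11, p6) → 27.0260
  f16: (p3, p2, p13) → 30.8501
  f17: (p3, p2, p6) → 22.9496
  f18: (p7, p5, p8) → 7.2406
  f19: (p7, p10, p8) → 18.8118
  f20: (p7, p5, p9) → 21.1959
  f21: (p7, p12, p9) → 59.4725
  f22: (p7, p10, p12) → 54.6598
Σ area = 685.250

Check V−E+F: 13 − 33 + 22 = 2.

facets=22 area=685.250
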